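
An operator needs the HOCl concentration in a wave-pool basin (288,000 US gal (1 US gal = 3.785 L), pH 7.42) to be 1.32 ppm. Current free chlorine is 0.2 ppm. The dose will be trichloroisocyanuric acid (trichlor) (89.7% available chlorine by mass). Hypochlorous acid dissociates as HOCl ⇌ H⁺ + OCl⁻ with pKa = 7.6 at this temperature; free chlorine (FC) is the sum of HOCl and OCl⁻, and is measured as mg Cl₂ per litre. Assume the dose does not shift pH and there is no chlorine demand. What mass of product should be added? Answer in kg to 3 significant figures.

2.42 kg

Volume: 288,000 US gal × 3.785 L/gal = 1,090,080 L.
[OCl⁻]/[HOCl] = 10^(pH − pKa) = 10^(7.42 − 7.6) = 0.6607; fraction as HOCl = 1/(1 + 0.6607) = 0.6022.
Free chlorine required for 1.32 ppm HOCl: 1.32 / 0.6022 = 2.192 ppm.
FC to add: 2.192 − 0.2 = 1.992 mg/L as Cl₂.
Cl₂ equivalent: 1.992 mg/L × 1,090,080 L = 2172 g.
Product at 89.7% available Cl: 2172 / 0.897 = 2421 g.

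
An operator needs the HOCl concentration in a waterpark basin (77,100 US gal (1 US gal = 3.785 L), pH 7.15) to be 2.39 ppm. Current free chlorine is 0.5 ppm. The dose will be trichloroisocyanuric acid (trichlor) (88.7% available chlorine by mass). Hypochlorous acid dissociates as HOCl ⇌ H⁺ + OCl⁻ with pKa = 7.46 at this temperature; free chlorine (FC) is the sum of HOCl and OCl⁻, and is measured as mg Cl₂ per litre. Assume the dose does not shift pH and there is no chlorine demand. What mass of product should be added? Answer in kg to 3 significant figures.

1.01 kg

Volume: 77,100 US gal × 3.785 L/gal = 291,824 L.
[OCl⁻]/[HOCl] = 10^(pH − pKa) = 10^(7.15 − 7.46) = 0.4898; fraction as HOCl = 1/(1 + 0.4898) = 0.6712.
Free chlorine required for 2.39 ppm HOCl: 2.39 / 0.6712 = 3.561 ppm.
FC to add: 3.561 − 0.5 = 3.061 mg/L as Cl₂.
Cl₂ equivalent: 3.061 mg/L × 291,824 L = 893.1 g.
Product at 88.7% available Cl: 893.1 / 0.887 = 1007 g.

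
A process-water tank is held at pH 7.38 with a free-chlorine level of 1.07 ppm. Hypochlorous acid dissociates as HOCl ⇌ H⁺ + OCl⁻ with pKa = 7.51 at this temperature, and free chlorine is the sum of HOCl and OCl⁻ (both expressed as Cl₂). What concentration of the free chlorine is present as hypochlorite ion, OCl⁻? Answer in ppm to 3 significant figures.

[OCl⁻]/[HOCl] = 10^(pH − pKa) = 10^(7.38 − 7.51) = 10^-0.13 = 0.7413.
Fraction as HOCl = 1 / (1 + 0.7413) = 0.5743.
OCl⁻ = (1 − 0.5743) × 1.07 ppm = 0.4555 ppm.

0.456 ppm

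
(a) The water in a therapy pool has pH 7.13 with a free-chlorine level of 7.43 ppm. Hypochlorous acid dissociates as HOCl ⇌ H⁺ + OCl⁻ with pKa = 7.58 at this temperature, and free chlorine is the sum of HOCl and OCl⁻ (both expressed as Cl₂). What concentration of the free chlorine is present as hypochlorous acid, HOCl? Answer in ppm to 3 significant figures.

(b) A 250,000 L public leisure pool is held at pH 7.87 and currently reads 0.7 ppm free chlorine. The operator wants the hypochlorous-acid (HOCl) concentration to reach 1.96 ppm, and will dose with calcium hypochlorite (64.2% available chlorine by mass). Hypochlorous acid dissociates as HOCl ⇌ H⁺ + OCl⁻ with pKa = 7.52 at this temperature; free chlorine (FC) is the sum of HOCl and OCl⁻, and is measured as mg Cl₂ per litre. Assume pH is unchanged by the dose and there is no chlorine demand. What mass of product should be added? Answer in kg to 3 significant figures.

(a) [OCl⁻]/[HOCl] = 10^(pH − pKa) = 10^(7.13 − 7.58) = 10^-0.45 = 0.3548.
(a) Fraction as HOCl = 1 / (1 + 0.3548) = 0.7381.
(a) HOCl = 0.7381 × 7.43 ppm = 5.484 ppm.

(b) [OCl⁻]/[HOCl] = 10^(pH − pKa) = 10^(7.87 − 7.52) = 2.239; fraction as HOCl = 1/(1 + 2.239) = 0.3088.
(b) Free chlorine required for 1.96 ppm HOCl: 1.96 / 0.3088 = 6.348 ppm.
(b) FC to add: 6.348 − 0.7 = 5.648 mg/L as Cl₂.
(b) Cl₂ equivalent: 5.648 mg/L × 250,000 L = 1412 g.
(b) Product at 64.2% available Cl: 1412 / 0.642 = 2199 g.

(a) 5.48 ppm; (b) 2.20 kg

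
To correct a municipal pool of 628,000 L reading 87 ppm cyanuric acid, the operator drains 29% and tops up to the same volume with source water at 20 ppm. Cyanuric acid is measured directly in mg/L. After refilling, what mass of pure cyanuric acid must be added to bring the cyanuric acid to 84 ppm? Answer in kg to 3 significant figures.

10.3 kg

After draining 29% and refilling: 87 × 0.71 + 20 × 0.29 = 67.57 ppm.
Deficit to target: 84 − 67.57 = 16.43 mg/L.
Mass: 16.43 mg/L × 628,000 L = 10,320 g cyanuric acid.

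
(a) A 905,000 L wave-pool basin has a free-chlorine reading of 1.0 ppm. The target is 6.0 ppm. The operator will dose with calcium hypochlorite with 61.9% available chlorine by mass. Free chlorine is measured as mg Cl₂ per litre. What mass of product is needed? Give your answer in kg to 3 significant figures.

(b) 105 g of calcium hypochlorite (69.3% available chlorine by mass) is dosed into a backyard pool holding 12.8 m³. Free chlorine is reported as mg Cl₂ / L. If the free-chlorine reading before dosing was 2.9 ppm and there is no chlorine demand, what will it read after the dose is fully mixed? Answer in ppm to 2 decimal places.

(a) Chlorine deficit: 6.0 − 1.0 = 5 ppm = 5 mg/L as Cl₂.
(a) Cl₂ equivalent needed: 5 mg/L × 905,000 L = 4,525,000 mg = 4525 g.
(a) Product at 61.9% available chlorine: 4525 / 0.619 = 7310 g.

(b) Volume: 12.8 m³ = 12,800 L.
(b) Available chlorine delivered: 105 g × 0.693 = 72.77 g as Cl₂.
(b) Concentration rise: 72.77 g / 12,800 L = 5.685 mg/L = 5.68 ppm.
(b) Final FC: 2.9 + 5.68 = 8.58 ppm.

(a) 7.31 kg; (b) 8.58 ppm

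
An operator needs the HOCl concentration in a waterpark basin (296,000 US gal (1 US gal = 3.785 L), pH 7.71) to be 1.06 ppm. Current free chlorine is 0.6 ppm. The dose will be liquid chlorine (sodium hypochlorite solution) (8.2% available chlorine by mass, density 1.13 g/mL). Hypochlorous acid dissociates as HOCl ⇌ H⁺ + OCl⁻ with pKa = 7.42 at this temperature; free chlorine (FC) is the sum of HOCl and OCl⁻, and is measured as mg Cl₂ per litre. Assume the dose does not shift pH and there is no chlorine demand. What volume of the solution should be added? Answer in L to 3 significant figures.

30.6 L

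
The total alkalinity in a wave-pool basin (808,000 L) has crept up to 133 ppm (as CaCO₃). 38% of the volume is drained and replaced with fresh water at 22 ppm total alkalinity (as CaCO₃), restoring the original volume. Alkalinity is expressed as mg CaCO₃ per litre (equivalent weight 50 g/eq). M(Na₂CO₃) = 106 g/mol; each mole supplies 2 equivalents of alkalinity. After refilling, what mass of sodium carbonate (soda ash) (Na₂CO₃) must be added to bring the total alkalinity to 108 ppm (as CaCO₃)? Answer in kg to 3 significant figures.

14.7 kg

After draining 38% and refilling: 133 × 0.62 + 22 × 0.38 = 90.82 ppm.
Deficit to target: 108 − 90.82 = 17.18 mg/L.
As CaCO₃: 17.18 mg/L × 808,000 L = 13,880 g; ÷ 50 g/eq ÷ 2 = 138.8 mol Na₂CO₃.
Mass: 138.8 × 106 = 14,710 g.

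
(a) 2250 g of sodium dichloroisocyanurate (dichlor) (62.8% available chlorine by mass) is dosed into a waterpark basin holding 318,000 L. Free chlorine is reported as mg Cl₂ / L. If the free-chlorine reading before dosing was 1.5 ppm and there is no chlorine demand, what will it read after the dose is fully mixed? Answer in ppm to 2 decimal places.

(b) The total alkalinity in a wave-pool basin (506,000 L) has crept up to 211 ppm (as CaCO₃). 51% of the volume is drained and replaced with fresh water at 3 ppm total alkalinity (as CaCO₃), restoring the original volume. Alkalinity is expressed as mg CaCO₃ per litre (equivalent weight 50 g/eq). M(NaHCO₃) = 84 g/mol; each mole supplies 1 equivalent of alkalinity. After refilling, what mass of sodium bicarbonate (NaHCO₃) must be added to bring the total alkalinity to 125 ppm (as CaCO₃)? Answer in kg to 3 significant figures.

(a) Available chlorine delivered: 2250 g × 0.628 = 1413 g as Cl₂.
(a) Concentration rise: 1413 g / 318,000 L = 4.443 mg/L = 4.44 ppm.
(a) Final FC: 1.5 + 4.44 = 5.94 ppm.

(b) After draining 51% and refilling: 211 × 0.49 + 3 × 0.51 = 104.92 ppm.
(b) Deficit to target: 125 − 104.92 = 20.08 mg/L.
(b) As CaCO₃: 20.08 mg/L × 506,000 L = 10,160 g; ÷ 50 g/eq ÷ 1 = 203.2 mol NaHCO₃.
(b) Mass: 203.2 × 84 = 17,070 g.

(a) 5.94 ppm; (b) 17.1 kg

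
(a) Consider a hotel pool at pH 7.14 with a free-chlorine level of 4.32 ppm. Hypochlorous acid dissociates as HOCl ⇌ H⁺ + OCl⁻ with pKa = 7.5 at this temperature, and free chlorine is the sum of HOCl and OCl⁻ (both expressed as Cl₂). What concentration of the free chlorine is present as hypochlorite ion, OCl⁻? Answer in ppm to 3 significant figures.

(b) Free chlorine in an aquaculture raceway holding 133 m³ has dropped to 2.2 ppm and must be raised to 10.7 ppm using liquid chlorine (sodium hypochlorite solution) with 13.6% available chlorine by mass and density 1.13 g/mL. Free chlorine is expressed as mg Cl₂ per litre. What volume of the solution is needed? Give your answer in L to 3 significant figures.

(a) [OCl⁻]/[HOCl] = 10^(pH − pKa) = 10^(7.14 − 7.5) = 10^-0.36 = 0.4365.
(a) Fraction as HOCl = 1 / (1 + 0.4365) = 0.6961.
(a) OCl⁻ = (1 − 0.6961) × 4.32 ppm = 1.313 ppm.

(b) Volume: 133 m³ = 133,000 L.
(b) Chlorine deficit: 10.7 − 2.2 = 8.5 ppm = 8.5 mg/L as Cl₂.
(b) Cl₂ equivalent needed: 8.5 mg/L × 133,000 L = 1,130,000 mg = 1130 g.
(b) Product at 13.6% available chlorine: 1130 / 0.136 = 8312 g.
(b) Volume at density 1.13 g/mL: 8312 g ÷ 1.13 g/mL = 7356 mL.

(a) 1.31 ppm; (b) 7.36 L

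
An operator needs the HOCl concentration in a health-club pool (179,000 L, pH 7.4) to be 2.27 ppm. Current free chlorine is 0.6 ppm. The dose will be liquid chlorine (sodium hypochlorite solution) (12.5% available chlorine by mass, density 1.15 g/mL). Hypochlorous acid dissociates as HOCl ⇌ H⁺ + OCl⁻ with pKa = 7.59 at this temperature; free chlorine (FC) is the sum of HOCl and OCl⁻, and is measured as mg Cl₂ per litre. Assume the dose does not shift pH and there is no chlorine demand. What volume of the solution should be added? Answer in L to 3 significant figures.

3.90 L

[OCl⁻]/[HOCl] = 10^(pH − pKa) = 10^(7.4 − 7.59) = 0.6457; fraction as HOCl = 1/(1 + 0.6457) = 0.6077.
Free chlorine required for 2.27 ppm HOCl: 2.27 / 0.6077 = 3.736 ppm.
FC to add: 3.736 − 0.6 = 3.136 mg/L as Cl₂.
Cl₂ equivalent: 3.136 mg/L × 179,000 L = 561.3 g.
Product at 12.5% available Cl: 561.3 / 0.125 = 4490 g.
Volume: 4490 g ÷ 1.15 g/mL = 3905 mL.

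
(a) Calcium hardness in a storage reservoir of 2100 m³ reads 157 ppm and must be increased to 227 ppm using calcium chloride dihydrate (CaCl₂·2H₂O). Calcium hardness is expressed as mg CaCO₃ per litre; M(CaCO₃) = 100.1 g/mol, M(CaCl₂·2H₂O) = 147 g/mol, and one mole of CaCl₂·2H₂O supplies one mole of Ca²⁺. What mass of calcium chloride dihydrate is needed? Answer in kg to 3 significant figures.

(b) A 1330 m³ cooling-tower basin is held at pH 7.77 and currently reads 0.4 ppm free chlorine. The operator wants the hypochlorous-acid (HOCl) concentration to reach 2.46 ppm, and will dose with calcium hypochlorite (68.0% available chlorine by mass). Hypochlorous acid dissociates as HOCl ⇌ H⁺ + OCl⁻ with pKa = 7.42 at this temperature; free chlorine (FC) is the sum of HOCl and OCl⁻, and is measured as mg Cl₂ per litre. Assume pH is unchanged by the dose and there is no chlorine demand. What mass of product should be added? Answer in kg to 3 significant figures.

(a) Volume: 2100 m³ = 2,100,000 L.
(a) Hardness to add: (227 − 157) = 70 mg/L as CaCO₃ × 2,100,000 L = 147,000 g as CaCO₃.
(a) Moles of Ca²⁺ (1 mol Ca²⁺ ≡ 1 mol CaCO₃): 147,000 / 100.1 g/mol = 1469 mol.
(a) Mass of CaCl₂·2H₂O: 1469 × 147 = 215,900 g.

(b) Volume: 1330 m³ = 1,330,000 L.
(b) [OCl⁻]/[HOCl] = 10^(pH − pKa) = 10^(7.77 − 7.42) = 2.239; fraction as HOCl = 1/(1 + 2.239) = 0.3088.
(b) Free chlorine required for 2.46 ppm HOCl: 2.46 / 0.3088 = 7.967 ppm.
(b) FC to add: 7.967 − 0.4 = 7.567 mg/L as Cl₂.
(b) Cl₂ equivalent: 7.567 mg/L × 1,330,000 L = 10,060 g.
(b) Product at 68.0% available Cl: 10,060 / 0.68 = 14,800 g.

(a) 216 kg; (b) 14.8 kg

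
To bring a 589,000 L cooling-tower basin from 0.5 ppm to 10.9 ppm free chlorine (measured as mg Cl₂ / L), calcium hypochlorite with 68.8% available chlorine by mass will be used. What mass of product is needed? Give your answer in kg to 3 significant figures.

8.90 kg

Chlorine deficit: 10.9 − 0.5 = 10.4 ppm = 10.4 mg/L as Cl₂.
Cl₂ equivalent needed: 10.4 mg/L × 589,000 L = 6,126,000 mg = 6126 g.
Product at 68.8% available chlorine: 6126 / 0.688 = 8903 g.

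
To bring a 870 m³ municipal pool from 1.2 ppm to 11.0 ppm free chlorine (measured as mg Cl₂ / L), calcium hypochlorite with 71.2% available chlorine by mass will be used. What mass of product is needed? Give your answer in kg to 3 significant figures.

Volume: 870 m³ = 870,000 L.
Chlorine deficit: 11.0 − 1.2 = 9.8 ppm = 9.8 mg/L as Cl₂.
Cl₂ equivalent needed: 9.8 mg/L × 870,000 L = 8,526,000 mg = 8526 g.
Product at 71.2% available chlorine: 8526 / 0.712 = 11,970 g.

12.0 kg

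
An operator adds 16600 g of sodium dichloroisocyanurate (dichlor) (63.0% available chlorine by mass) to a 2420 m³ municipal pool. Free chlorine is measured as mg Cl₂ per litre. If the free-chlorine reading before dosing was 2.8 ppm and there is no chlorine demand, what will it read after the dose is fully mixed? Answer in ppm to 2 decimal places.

7.12 ppm

Volume: 2420 m³ = 2,420,000 L.
Available chlorine delivered: 16,600 g × 0.63 = 10,460 g as Cl₂.
Concentration rise: 10,460 g / 2,420,000 L = 4.321 mg/L = 4.32 ppm.
Final FC: 2.8 + 4.32 = 7.12 ppm.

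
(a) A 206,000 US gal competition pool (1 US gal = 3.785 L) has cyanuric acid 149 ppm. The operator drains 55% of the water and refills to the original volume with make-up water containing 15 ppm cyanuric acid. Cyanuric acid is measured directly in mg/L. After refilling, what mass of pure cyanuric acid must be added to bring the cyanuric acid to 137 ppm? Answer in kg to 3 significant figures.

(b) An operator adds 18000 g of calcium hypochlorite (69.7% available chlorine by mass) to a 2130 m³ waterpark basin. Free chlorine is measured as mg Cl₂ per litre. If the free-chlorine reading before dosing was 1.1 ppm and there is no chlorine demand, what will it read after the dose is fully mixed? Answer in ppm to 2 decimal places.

(a) 48.1 kg; (b) 6.99 ppm

(a) Volume: 206,000 US gal × 3.785 L/gal = 779,710 L.
(a) After draining 55% and refilling: 149 × 0.45 + 15 × 0.55 = 75.3 ppm.
(a) Deficit to target: 137 − 75.3 = 61.7 mg/L.
(a) Mass: 61.7 mg/L × 779,710 L = 48,110 g cyanuric acid.

(b) Volume: 2130 m³ = 2,130,000 L.
(b) Available chlorine delivered: 18,000 g × 0.697 = 12,550 g as Cl₂.
(b) Concentration rise: 12,550 g / 2,130,000 L = 5.89 mg/L = 5.89 ppm.
(b) Final FC: 1.1 + 5.89 = 6.99 ppm.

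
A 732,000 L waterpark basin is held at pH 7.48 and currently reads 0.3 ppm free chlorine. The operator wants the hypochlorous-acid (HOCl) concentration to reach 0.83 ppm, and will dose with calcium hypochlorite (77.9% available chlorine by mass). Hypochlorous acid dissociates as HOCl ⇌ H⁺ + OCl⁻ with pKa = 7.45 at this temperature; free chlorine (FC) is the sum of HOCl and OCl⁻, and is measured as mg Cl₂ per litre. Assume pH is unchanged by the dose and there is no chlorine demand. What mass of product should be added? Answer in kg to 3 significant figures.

1.33 kg

[OCl⁻]/[HOCl] = 10^(pH − pKa) = 10^(7.48 − 7.45) = 1.072; fraction as HOCl = 1/(1 + 1.072) = 0.4827.
Free chlorine required for 0.83 ppm HOCl: 0.83 / 0.4827 = 1.719 ppm.
FC to add: 1.719 − 0.3 = 1.419 mg/L as Cl₂.
Cl₂ equivalent: 1.419 mg/L × 732,000 L = 1039 g.
Product at 77.9% available Cl: 1039 / 0.779 = 1334 g.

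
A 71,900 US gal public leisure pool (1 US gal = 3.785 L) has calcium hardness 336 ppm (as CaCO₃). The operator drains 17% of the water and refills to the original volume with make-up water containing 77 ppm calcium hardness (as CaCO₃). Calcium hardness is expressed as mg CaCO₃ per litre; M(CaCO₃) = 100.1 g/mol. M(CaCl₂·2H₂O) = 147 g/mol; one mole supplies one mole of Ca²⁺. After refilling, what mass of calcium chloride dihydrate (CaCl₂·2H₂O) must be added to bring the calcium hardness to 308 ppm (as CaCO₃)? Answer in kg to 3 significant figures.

6.41 kg

Volume: 71,900 US gal × 3.785 L/gal = 272,142 L.
After draining 17% and refilling: 336 × 0.83 + 77 × 0.17 = 291.97 ppm.
Deficit to target: 308 − 291.97 = 16.03 mg/L.
As CaCO₃: 16.03 mg/L × 272,142 L = 4362 g; ÷ 100.1 = 43.58 mol Ca²⁺.
Mass: 43.58 × 147 = 6406 g.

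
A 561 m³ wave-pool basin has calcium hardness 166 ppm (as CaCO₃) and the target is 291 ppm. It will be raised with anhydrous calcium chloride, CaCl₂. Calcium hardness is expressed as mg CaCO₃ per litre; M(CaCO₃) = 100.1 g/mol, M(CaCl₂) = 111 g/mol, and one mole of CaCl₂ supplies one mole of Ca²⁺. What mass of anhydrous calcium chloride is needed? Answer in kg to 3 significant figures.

Volume: 561 m³ = 561,000 L.
Hardness to add: (291 − 166) = 125 mg/L as CaCO₃ × 561,000 L = 70,120 g as CaCO₃.
Moles of Ca²⁺ (1 mol Ca²⁺ ≡ 1 mol CaCO₃): 70,120 / 100.1 g/mol = 700.5 mol.
Mass of CaCl₂: 700.5 × 111 = 77,760 g.

77.8 kg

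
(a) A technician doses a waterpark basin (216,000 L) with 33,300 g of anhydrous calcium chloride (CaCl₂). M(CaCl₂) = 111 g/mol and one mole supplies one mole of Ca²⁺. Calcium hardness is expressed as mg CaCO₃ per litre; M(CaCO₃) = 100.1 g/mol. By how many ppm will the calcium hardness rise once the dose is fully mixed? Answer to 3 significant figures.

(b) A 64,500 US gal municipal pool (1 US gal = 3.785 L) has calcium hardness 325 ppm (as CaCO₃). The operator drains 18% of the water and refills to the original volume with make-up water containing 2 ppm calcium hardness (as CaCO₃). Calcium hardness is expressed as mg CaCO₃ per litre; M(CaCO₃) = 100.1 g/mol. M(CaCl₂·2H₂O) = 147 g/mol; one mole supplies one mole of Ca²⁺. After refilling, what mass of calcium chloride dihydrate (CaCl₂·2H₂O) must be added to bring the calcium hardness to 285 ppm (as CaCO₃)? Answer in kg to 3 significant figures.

(a) Moles of Ca²⁺: 33,300 g ÷ 111 g/mol = 300 mol.
(a) As CaCO₃: 300 mol × 100.1 g/mol = 30,030 g.
(a) Rise: 30,030 g / 216,000 L × 1000 = 139 mg/L.

(b) Volume: 64,500 US gal × 3.785 L/gal = 244,132 L.
(b) After draining 18% and refilling: 325 × 0.82 + 2 × 0.18 = 266.86 ppm.
(b) Deficit to target: 285 − 266.86 = 18.14 mg/L.
(b) As CaCO₃: 18.14 mg/L × 244,132 L = 4429 g; ÷ 100.1 = 44.24 mol Ca²⁺.
(b) Mass: 44.24 × 147 = 6503 g.

(a) 139 ppm; (b) 6.50 kg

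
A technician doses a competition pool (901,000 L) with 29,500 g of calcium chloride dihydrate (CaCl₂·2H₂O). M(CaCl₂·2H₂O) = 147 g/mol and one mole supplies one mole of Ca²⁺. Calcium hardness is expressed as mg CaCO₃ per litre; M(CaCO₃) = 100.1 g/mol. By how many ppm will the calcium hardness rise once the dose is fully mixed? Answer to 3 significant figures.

Moles of Ca²⁺: 29,500 g ÷ 147 g/mol = 200.7 mol.
As CaCO₃: 200.7 mol × 100.1 g/mol = 20,090 g.
Rise: 20,090 g / 901,000 L × 1000 = 22.3 mg/L.

22.3 ppm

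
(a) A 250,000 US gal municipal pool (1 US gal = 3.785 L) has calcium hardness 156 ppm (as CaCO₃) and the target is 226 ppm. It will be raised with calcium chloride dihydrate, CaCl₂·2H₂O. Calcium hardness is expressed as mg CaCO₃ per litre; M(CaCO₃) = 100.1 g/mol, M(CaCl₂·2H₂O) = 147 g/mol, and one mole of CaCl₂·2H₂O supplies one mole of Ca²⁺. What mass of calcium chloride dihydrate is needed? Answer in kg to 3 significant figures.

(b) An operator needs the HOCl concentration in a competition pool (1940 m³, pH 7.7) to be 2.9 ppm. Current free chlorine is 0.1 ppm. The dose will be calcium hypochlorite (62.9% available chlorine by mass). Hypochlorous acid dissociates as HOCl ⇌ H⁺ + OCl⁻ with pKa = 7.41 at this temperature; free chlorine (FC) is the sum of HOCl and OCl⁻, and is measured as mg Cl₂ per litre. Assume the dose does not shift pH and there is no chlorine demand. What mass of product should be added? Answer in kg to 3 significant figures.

(a) 97.3 kg; (b) 26.1 kg

(a) Volume: 250,000 US gal × 3.785 L/gal = 946,250 L.
(a) Hardness to add: (226 − 156) = 70 mg/L as CaCO₃ × 946,250 L = 66,240 g as CaCO₃.
(a) Moles of Ca²⁺ (1 mol Ca²⁺ ≡ 1 mol CaCO₃): 66,240 / 100.1 g/mol = 661.7 mol.
(a) Mass of CaCl₂·2H₂O: 661.7 × 147 = 97,270 g.

(b) Volume: 1940 m³ = 1,940,000 L.
(b) [OCl⁻]/[HOCl] = 10^(pH − pKa) = 10^(7.7 − 7.41) = 1.95; fraction as HOCl = 1/(1 + 1.95) = 0.339.
(b) Free chlorine required for 2.9 ppm HOCl: 2.9 / 0.339 = 8.555 ppm.
(b) FC to add: 8.555 − 0.1 = 8.455 mg/L as Cl₂.
(b) Cl₂ equivalent: 8.455 mg/L × 1,940,000 L = 16,400 g.
(b) Product at 62.9% available Cl: 16,400 / 0.629 = 26,080 g.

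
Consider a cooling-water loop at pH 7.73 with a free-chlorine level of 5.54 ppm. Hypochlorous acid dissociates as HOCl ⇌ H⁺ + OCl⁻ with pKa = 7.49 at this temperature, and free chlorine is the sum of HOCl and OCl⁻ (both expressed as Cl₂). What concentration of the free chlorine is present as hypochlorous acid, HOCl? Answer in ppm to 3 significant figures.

2.02 ppm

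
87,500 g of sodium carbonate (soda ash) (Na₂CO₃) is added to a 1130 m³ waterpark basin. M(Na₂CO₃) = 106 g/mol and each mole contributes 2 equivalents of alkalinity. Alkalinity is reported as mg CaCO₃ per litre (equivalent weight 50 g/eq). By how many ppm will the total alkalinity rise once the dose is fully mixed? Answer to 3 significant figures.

73.1 ppm

Volume: 1130 m³ = 1,130,000 L.
Moles of Na₂CO₃: 87,500 g ÷ 106 g/mol = 825.5 mol → 1651 eq of alkalinity.
As CaCO₃: 1651 eq × 50 g/eq = 82,550 g.
Rise: 82,550 g / 1,130,000 L × 1000 = 73.05 mg/L.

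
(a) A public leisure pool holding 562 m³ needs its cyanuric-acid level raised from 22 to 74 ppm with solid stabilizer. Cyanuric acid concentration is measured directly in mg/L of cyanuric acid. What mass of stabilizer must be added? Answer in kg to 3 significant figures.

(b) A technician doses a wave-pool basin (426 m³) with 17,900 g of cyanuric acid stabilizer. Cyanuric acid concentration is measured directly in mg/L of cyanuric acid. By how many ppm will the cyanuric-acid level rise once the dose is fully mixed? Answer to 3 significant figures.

(a) Volume: 562 m³ = 562,000 L.
(a) CYA to add: (74 − 22) = 52 mg/L × 562,000 L = 29,220 g cyanuric acid.

(b) Volume: 426 m³ = 426,000 L.
(b) Rise: 17,900 g / 426,000 L × 1000 = 42.02 mg/L.

(a) 29.2 kg; (b) 42.0 ppm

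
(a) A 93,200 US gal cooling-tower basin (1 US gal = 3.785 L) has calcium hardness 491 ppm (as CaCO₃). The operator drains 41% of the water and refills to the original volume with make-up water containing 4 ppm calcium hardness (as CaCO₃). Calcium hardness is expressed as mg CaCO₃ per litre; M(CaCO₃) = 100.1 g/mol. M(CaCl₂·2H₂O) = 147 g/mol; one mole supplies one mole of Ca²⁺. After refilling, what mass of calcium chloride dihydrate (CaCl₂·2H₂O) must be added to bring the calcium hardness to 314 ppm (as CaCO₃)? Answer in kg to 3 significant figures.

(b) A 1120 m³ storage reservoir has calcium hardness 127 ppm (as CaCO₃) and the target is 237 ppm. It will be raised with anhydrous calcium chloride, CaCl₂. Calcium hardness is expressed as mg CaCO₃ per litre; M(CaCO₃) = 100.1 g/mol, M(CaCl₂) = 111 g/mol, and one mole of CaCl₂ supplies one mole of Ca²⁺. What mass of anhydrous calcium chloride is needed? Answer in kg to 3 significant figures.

(a) Volume: 93,200 US gal × 3.785 L/gal = 352,762 L.
(a) After draining 41% and refilling: 491 × 0.59 + 4 × 0.41 = 291.33 ppm.
(a) Deficit to target: 314 − 291.33 = 22.67 mg/L.
(a) As CaCO₃: 22.67 mg/L × 352,762 L = 7997 g; ÷ 100.1 = 79.89 mol Ca²⁺.
(a) Mass: 79.89 × 147 = 11,740 g.

(b) Volume: 1120 m³ = 1,120,000 L.
(b) Hardness to add: (237 − 127) = 110 mg/L as CaCO₃ × 1,120,000 L = 123,200 g as CaCO₃.
(b) Moles of Ca²⁺ (1 mol Ca²⁺ ≡ 1 mol CaCO₃): 123,200 / 100.1 g/mol = 1231 mol.
(b) Mass of CaCl₂: 1231 × 111 = 136,600 g.

(a) 11.7 kg; (b) 137 kg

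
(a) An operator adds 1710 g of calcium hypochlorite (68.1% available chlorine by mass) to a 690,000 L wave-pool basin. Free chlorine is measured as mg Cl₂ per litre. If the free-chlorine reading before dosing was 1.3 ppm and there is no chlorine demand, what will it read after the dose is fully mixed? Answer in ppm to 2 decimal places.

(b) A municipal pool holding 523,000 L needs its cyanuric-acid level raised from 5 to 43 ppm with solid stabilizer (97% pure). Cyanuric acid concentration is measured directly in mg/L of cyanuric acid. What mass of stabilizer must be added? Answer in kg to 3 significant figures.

(a) Available chlorine delivered: 1710 g × 0.681 = 1165 g as Cl₂.
(a) Concentration rise: 1165 g / 690,000 L = 1.688 mg/L = 1.69 ppm.
(a) Final FC: 1.3 + 1.69 = 2.99 ppm.

(b) CYA to add: (43 − 5) = 38 mg/L × 523,000 L = 19,870 g cyanuric acid.
(b) At 97% purity: 19,870 / 0.97 = 20,490 g product.

(a) 2.99 ppm; (b) 20.5 kg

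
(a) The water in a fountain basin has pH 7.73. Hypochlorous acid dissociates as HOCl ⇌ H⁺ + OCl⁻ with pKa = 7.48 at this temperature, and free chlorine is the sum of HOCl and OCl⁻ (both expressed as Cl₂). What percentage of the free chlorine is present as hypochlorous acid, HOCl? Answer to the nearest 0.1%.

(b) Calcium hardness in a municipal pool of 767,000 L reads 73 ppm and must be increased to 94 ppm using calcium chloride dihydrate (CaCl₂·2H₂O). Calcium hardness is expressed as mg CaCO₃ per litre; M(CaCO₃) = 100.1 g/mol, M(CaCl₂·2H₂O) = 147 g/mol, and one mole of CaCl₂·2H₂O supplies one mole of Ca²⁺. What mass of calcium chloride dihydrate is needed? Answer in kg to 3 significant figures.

(a) [OCl⁻]/[HOCl] = 10^(pH − pKa) = 10^(7.73 − 7.48) = 10^0.25 = 1.778.
(a) Fraction as HOCl = 1 / (1 + 1.778) = 0.3599.

(b) Hardness to add: (94 − 73) = 21 mg/L as CaCO₃ × 767,000 L = 16,110 g as CaCO₃.
(b) Moles of Ca²⁺ (1 mol Ca²⁺ ≡ 1 mol CaCO₃): 16,110 / 100.1 g/mol = 160.9 mol.
(b) Mass of CaCl₂·2H₂O: 160.9 × 147 = 23,650 g.

(a) 36.0%; (b) 23.7 kg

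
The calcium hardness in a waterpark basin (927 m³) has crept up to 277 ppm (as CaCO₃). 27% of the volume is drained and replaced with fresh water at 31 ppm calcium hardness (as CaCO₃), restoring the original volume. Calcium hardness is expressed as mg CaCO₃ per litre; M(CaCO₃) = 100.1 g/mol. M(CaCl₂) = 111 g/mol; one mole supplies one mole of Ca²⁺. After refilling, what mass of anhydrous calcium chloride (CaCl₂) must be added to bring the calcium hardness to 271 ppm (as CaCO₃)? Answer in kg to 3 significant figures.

Volume: 927 m³ = 927,000 L.
After draining 27% and refilling: 277 × 0.73 + 31 × 0.27 = 210.58 ppm.
Deficit to target: 271 − 210.58 = 60.42 mg/L.
As CaCO₃: 60.42 mg/L × 927,000 L = 56,010 g; ÷ 100.1 = 559.5 mol Ca²⁺.
Mass: 559.5 × 111 = 62,110 g.

62.1 kg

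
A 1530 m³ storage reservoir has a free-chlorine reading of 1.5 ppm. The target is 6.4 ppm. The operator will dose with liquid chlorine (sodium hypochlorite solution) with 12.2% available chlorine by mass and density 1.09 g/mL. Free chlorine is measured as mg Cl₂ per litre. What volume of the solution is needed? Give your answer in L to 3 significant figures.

56.4 L

Volume: 1530 m³ = 1,530,000 L.
Chlorine deficit: 6.4 − 1.5 = 4.9 ppm = 4.9 mg/L as Cl₂.
Cl₂ equivalent needed: 4.9 mg/L × 1,530,000 L = 7,497,000 mg = 7497 g.
Product at 12.2% available chlorine: 7497 / 0.122 = 61,450 g.
Volume at density 1.09 g/mL: 61,450 g ÷ 1.09 g/mL = 56,380 mL.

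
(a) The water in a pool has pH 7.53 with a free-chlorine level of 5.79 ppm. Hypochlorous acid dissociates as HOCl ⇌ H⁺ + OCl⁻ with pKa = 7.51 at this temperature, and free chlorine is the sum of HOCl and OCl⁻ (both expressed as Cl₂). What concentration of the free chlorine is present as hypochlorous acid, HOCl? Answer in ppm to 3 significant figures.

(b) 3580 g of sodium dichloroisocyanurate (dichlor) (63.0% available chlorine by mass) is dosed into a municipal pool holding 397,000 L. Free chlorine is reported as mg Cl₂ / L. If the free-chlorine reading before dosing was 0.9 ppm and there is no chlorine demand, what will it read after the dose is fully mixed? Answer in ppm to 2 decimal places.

(a) 2.83 ppm; (b) 6.58 ppm

(a) [OCl⁻]/[HOCl] = 10^(pH − pKa) = 10^(7.53 − 7.51) = 10^0.02 = 1.047.
(a) Fraction as HOCl = 1 / (1 + 1.047) = 0.4885.
(a) HOCl = 0.4885 × 5.79 ppm = 2.828 ppm.

(b) Available chlorine delivered: 3580 g × 0.63 = 2255 g as Cl₂.
(b) Concentration rise: 2255 g / 397,000 L = 5.681 mg/L = 5.68 ppm.
(b) Final FC: 0.9 + 5.68 = 6.58 ppm.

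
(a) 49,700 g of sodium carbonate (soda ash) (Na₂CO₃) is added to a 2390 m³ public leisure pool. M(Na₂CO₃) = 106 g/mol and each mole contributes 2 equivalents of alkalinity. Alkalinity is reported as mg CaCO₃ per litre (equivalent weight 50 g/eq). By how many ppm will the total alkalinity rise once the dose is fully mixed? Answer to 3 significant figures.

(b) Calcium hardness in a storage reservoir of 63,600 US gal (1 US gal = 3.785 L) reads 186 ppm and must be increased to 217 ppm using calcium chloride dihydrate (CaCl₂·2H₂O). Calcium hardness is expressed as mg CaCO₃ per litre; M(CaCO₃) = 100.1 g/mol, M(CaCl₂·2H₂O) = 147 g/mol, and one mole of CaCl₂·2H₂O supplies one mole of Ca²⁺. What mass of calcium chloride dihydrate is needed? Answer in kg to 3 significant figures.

(a) Volume: 2390 m³ = 2,390,000 L.
(a) Moles of Na₂CO₃: 49,700 g ÷ 106 g/mol = 468.9 mol → 937.7 eq of alkalinity.
(a) As CaCO₃: 937.7 eq × 50 g/eq = 46,890 g.
(a) Rise: 46,890 g / 2,390,000 L × 1000 = 19.62 mg/L.

(b) Volume: 63,600 US gal × 3.785 L/gal = 240,726 L.
(b) Hardness to add: (217 − 186) = 31 mg/L as CaCO₃ × 240,726 L = 7463 g as CaCO₃.
(b) Moles of Ca²⁺ (1 mol Ca²⁺ ≡ 1 mol CaCO₃): 7463 / 100.1 g/mol = 74.55 mol.
(b) Mass of CaCl₂·2H₂O: 74.55 × 147 = 10,960 g.

(a) 19.6 ppm; (b) 11.0 kg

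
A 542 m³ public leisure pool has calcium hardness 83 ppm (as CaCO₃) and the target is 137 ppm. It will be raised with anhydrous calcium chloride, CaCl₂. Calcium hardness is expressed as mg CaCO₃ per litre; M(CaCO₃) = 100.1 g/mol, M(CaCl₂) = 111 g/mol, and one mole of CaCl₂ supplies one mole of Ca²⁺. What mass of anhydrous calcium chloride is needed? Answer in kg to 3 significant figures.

32.5 kg

Volume: 542 m³ = 542,000 L.
Hardness to add: (137 − 83) = 54 mg/L as CaCO₃ × 542,000 L = 29,270 g as CaCO₃.
Moles of Ca²⁺ (1 mol Ca²⁺ ≡ 1 mol CaCO₃): 29,270 / 100.1 g/mol = 292.4 mol.
Mass of CaCl₂: 292.4 × 111 = 32,460 g.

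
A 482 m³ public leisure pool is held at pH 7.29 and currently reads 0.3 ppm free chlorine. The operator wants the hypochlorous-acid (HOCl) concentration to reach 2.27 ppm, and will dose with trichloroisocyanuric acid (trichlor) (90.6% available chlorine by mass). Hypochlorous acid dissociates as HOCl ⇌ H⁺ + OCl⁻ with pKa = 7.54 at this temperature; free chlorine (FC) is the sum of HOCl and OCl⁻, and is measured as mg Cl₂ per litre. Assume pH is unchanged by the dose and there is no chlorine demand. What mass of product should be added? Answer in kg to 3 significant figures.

Volume: 482 m³ = 482,000 L.
[OCl⁻]/[HOCl] = 10^(pH − pKa) = 10^(7.29 − 7.54) = 0.5623; fraction as HOCl = 1/(1 + 0.5623) = 0.6401.
Free chlorine required for 2.27 ppm HOCl: 2.27 / 0.6401 = 3.547 ppm.
FC to add: 3.547 − 0.3 = 3.247 mg/L as Cl₂.
Cl₂ equivalent: 3.247 mg/L × 482,000 L = 1565 g.
Product at 90.6% available Cl: 1565 / 0.906 = 1727 g.

1.73 kg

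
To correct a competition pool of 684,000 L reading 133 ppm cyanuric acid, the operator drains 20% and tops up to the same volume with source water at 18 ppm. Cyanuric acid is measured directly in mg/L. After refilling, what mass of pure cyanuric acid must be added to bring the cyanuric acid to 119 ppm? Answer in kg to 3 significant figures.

6.16 kg

After draining 20% and refilling: 133 × 0.80 + 18 × 0.20 = 110 ppm.
Deficit to target: 119 − 110 = 9 mg/L.
Mass: 9 mg/L × 684,000 L = 6156 g cyanuric acid.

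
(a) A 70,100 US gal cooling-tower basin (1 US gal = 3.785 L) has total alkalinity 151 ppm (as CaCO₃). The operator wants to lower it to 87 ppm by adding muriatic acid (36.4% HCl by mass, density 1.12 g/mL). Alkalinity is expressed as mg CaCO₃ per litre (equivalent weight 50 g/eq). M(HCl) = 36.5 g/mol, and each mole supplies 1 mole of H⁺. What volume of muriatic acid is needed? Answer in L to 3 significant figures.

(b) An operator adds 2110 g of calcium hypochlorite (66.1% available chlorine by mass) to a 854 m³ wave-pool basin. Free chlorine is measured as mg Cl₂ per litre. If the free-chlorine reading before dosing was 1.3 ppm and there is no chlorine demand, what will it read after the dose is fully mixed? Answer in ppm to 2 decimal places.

(a) Volume: 70,100 US gal × 3.785 L/gal = 265,328 L.
(a) Alkalinity to neutralize: (151 − 87) = 64 mg/L as CaCO₃ × 265,328 L = 16,980 g as CaCO₃.
(a) Equivalents of H⁺ required: 16,980 ÷ 50 g/eq = 339.6 eq = 339.6 mol HCl.
(a) Mass of HCl: 339.6 × 36.5 = 12,400 g.
(a) Mass of 36.4% solution: 12,400 / 0.364 = 34,060 g.
(a) Volume: 34,060 g ÷ 1.12 g/mL = 30,410 mL.

(b) Volume: 854 m³ = 854,000 L.
(b) Available chlorine delivered: 2110 g × 0.661 = 1395 g as Cl₂.
(b) Concentration rise: 1395 g / 854,000 L = 1.633 mg/L = 1.63 ppm.
(b) Final FC: 1.3 + 1.63 = 2.93 ppm.

(a) 30.4 L; (b) 2.93 ppm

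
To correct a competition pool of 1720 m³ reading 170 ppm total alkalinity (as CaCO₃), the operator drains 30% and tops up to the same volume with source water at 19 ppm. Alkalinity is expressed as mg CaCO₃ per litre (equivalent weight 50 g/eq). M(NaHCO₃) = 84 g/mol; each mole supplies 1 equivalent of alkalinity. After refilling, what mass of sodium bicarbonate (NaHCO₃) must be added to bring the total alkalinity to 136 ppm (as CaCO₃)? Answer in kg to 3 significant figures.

Volume: 1720 m³ = 1,720,000 L.
After draining 30% and refilling: 170 × 0.70 + 19 × 0.30 = 124.7 ppm.
Deficit to target: 136 − 124.7 = 11.3 mg/L.
As CaCO₃: 11.3 mg/L × 1,720,000 L = 19,440 g; ÷ 50 g/eq ÷ 1 = 388.7 mol NaHCO₃.
Mass: 388.7 × 84 = 32,650 g.

32.7 kg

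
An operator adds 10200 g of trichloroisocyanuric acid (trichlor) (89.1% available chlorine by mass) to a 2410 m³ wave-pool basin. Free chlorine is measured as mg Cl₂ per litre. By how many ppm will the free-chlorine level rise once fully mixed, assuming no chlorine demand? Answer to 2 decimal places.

3.77 ppm

Volume: 2410 m³ = 2,410,000 L.
Available chlorine delivered: 10,200 g × 0.891 = 9088 g as Cl₂.
Concentration rise: 9088 g / 2,410,000 L = 3.771 mg/L = 3.77 ppm.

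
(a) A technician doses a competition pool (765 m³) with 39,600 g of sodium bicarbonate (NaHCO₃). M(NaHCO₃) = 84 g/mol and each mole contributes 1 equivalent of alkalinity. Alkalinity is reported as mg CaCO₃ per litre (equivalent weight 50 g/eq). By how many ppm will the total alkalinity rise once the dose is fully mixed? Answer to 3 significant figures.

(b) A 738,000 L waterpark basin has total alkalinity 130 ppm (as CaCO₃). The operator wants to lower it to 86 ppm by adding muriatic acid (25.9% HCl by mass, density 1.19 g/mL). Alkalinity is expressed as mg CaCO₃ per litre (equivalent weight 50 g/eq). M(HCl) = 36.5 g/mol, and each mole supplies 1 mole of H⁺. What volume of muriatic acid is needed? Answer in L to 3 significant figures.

(a) Volume: 765 m³ = 765,000 L.
(a) Moles of NaHCO₃: 39,600 g ÷ 84 g/mol = 471.4 mol → 471.4 eq of alkalinity.
(a) As CaCO₃: 471.4 eq × 50 g/eq = 23,570 g.
(a) Rise: 23,570 g / 765,000 L × 1000 = 30.81 mg/L.

(b) Alkalinity to neutralize: (130 − 86) = 44 mg/L as CaCO₃ × 738,000 L = 32,470 g as CaCO₃.
(b) Equivalents of H⁺ required: 32,470 ÷ 50 g/eq = 649.4 eq = 649.4 mol HCl.
(b) Mass of HCl: 649.4 × 36.5 = 23,700 g.
(b) Mass of 25.9% solution: 23,700 / 0.259 = 91,520 g.
(b) Volume: 91,520 g ÷ 1.19 g/mL = 76,910 mL.

(a) 30.8 ppm; (b) 76.9 L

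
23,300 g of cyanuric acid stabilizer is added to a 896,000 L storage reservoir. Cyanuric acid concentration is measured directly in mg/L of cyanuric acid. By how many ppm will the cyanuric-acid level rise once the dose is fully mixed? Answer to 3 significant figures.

26.0 ppm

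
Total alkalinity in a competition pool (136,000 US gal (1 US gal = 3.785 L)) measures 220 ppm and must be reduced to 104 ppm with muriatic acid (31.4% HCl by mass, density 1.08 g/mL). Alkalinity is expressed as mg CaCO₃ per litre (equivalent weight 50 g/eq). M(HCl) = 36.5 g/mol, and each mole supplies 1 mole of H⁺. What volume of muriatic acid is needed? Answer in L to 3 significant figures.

Volume: 136,000 US gal × 3.785 L/gal = 514,760 L.
Alkalinity to neutralize: (220 − 104) = 116 mg/L as CaCO₃ × 514,760 L = 59,710 g as CaCO₃.
Equivalents of H⁺ required: 59,710 ÷ 50 g/eq = 1194 eq = 1194 mol HCl.
Mass of HCl: 1194 × 36.5 = 43,590 g.
Mass of 31.4% solution: 43,590 / 0.314 = 138,800 g.
Volume: 138,800 g ÷ 1.08 g/mL = 128,500 mL.

129 L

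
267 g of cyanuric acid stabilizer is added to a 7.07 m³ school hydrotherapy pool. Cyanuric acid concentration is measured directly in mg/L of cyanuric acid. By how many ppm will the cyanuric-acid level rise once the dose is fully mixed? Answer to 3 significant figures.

37.8 ppm

Volume: 7.07 m³ = 7,070 L.
Rise: 267 g / 7,070 L × 1000 = 37.77 mg/L.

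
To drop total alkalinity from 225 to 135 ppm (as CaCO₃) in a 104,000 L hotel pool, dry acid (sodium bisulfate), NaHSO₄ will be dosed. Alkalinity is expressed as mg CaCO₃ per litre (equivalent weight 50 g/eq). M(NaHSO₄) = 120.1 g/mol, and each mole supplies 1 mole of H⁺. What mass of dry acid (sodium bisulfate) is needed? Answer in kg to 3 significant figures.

22.5 kg

Alkalinity to neutralize: (225 − 135) = 90 mg/L as CaCO₃ × 104,000 L = 9360 g as CaCO₃.
Equivalents of H⁺ required: 9360 ÷ 50 g/eq = 187.2 eq = 187.2 mol NaHSO₄.
Mass of NaHSO₄: 187.2 × 120.1 = 22,480 g.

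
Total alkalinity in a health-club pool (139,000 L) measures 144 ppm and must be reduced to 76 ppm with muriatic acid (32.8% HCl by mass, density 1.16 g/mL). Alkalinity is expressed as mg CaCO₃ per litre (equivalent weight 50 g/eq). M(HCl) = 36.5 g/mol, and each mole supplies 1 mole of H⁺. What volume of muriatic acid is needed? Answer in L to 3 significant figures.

Alkalinity to neutralize: (144 − 76) = 68 mg/L as CaCO₃ × 139,000 L = 9452 g as CaCO₃.
Equivalents of H⁺ required: 9452 ÷ 50 g/eq = 189 eq = 189 mol HCl.
Mass of HCl: 189 × 36.5 = 6900 g.
Mass of 32.8% solution: 6900 / 0.328 = 21,040 g.
Volume: 21,040 g ÷ 1.16 g/mL = 18,130 mL.

18.1 L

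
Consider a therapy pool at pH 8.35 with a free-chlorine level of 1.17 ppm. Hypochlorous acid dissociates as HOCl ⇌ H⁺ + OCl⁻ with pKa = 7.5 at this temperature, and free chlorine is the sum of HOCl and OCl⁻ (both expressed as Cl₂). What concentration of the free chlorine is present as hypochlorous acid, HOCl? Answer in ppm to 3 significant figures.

[OCl⁻]/[HOCl] = 10^(pH − pKa) = 10^(8.35 − 7.5) = 10^0.85 = 7.079.
Fraction as HOCl = 1 / (1 + 7.079) = 0.1238.
HOCl = 0.1238 × 1.17 ppm = 0.1448 ppm.

0.145 ppm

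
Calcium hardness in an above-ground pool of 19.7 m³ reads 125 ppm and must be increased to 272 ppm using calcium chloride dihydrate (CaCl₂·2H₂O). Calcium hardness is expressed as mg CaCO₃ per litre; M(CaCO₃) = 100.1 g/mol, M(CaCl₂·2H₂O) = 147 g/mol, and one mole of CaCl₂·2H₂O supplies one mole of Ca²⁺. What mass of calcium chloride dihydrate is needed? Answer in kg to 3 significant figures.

Volume: 19.7 m³ = 19,700 L.
Hardness to add: (272 − 125) = 147 mg/L as CaCO₃ × 19,700 L = 2896 g as CaCO₃.
Moles of Ca²⁺ (1 mol Ca²⁺ ≡ 1 mol CaCO₃): 2896 / 100.1 g/mol = 28.93 mol.
Mass of CaCl₂·2H₂O: 28.93 × 147 = 4253 g.

4.25 kg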